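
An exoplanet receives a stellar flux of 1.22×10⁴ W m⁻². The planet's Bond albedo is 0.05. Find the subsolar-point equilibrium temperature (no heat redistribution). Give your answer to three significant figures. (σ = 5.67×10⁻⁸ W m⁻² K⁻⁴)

T_ss ≈ 672 K

At the subsolar point the surface absorbs S(1−A) and emits σT⁴ per unit area — no factor of 4, since only the local patch is in balance.
T = [1.22×10⁴ × 0.95 / 5.67×10⁻⁸]^(1/4) = (2.04×10¹¹)^(1/4) = 672 K.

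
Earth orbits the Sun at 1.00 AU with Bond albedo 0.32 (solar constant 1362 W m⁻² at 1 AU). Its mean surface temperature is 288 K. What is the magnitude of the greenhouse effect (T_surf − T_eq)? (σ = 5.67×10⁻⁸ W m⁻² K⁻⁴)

S = 1362/1.00² = 1362 W m⁻².
T_eq = [S(1−A)/(4σ)]^(1/4) = [1362×0.68/(4×5.67×10⁻⁸)]^(1/4) = 252.8 K.
ΔT = T_surf − T_eq = 288 − 252.8.

ΔT ≈ 35.2 K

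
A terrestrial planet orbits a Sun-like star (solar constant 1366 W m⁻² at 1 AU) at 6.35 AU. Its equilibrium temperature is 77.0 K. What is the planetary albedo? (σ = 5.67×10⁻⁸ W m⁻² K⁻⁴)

A ≈ 0.76

Flux at 6.35 AU: S = 1366/6.35² = 33.9 W m⁻².
From T_eq⁴ = S(1−A)/(4σ): 1−A = 4σT_eq⁴/S.
1−A = 4 × 5.67×10⁻⁸ × (77.0)⁴ / 33.9 = 0.235.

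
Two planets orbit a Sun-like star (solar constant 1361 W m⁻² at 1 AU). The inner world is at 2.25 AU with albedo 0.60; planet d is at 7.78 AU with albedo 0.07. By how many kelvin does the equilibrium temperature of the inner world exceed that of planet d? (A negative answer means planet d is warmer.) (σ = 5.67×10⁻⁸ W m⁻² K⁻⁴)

ΔT ≈ 49.6 K

T_eq = [S₀(1−A)/(4σd²)]^(1/4), so T ∝ (1−A)^(1/4) / √d.
T₁ = [1361×0.40/(4×5.67×10⁻⁸×2.25²)]^(1/4) = 147.56 K.
T₂ = [1361×0.93/(4×5.67×10⁻⁸×7.78²)]^(1/4) = 97.99 K.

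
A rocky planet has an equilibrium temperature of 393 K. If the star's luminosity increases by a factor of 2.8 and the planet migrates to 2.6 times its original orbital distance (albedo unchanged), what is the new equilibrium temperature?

T_eq ≈ 315 K

T_eq ∝ L^(1/4) · d^(−1/2).
T′ = 393 × 2.8^(1/4) / 2.6^(1/2) = 315 K.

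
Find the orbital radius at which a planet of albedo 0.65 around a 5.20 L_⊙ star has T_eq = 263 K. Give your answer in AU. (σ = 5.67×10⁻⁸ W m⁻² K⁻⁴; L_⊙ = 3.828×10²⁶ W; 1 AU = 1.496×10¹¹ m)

d ≈ 1.51 AU

L = 5.20 × 3.828×10²⁶ = 1.99×10²⁷ W.
From T_eq⁴ = L(1−A)/(16πσd²): d = √[L(1−A)/(16πσT_eq⁴)].
d = √[1.99×10²⁷ × 0.35 / (16π × 5.67×10⁻⁸ × (263)⁴)] = 2.26×10¹¹ m = 1.51 AU.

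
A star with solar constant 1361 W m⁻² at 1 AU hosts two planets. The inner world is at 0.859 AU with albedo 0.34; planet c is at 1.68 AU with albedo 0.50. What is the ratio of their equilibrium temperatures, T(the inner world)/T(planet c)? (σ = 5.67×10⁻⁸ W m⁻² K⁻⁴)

T_eq = [S₀(1−A)/(4σd²)]^(1/4), so T ∝ (1−A)^(1/4) / √d.
T₁ = [1361×0.66/(4×5.67×10⁻⁸×0.859²)]^(1/4) = 270.67 K.
T₂ = [1361×0.50/(4×5.67×10⁻⁸×1.68²)]^(1/4) = 180.57 K.

T₁/T₂ ≈ 1.499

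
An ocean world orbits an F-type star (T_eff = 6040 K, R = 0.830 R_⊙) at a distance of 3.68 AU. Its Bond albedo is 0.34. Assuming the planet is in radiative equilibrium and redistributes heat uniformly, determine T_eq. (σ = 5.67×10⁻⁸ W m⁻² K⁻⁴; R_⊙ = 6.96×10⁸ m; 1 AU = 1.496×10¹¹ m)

R_⋆ = 0.830 × 6.96×10⁸ = 5.78×10⁸ m.
d = 3.68 AU = 5.51×10¹¹ m.
L = 4πR_⋆²σT_⋆⁴ = 4π(5.78×10⁸)² × 5.67×10⁻⁸ × (6040)⁴ = 3.16×10²⁶ W.
S = L/(4πd²) = 83.1 W m⁻².
Energy balance: absorbed = emitted ⇒ πR²·S(1−A) = 4πR²·σT_eq⁴, so T_eq⁴ = S(1−A)/(4σ).
T_eq = [83.1 × 0.66 / (4 × 5.67×10⁻⁸)]^(1/4) = (2.42×10⁸)^(1/4) = 125 K.

T_eq ≈ 125 K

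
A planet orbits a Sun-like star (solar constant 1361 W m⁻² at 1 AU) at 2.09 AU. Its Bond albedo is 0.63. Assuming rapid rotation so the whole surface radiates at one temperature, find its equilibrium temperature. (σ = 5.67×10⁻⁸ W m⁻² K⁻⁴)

T_eq ≈ 150 K

Flux at 2.09 AU: S = 1361/2.09² = 312 W m⁻².
Energy balance: absorbed = emitted ⇒ πR²·S(1−A) = 4πR²·σT_eq⁴, so T_eq⁴ = S(1−A)/(4σ).
T_eq = [312 × 0.37 / (4 × 5.67×10⁻⁸)]^(1/4) = (5.08×10⁸)^(1/4) = 150 K.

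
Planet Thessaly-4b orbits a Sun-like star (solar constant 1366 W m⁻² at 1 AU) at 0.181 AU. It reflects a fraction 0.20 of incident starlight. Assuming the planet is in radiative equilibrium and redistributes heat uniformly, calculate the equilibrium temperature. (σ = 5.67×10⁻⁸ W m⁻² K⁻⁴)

Flux at 0.181 AU: S = 1366/0.181² = 4.17×10⁴ W m⁻².
Energy balance: absorbed = emitted ⇒ πR²·S(1−A) = 4πR²·σT_eq⁴, so T_eq⁴ = S(1−A)/(4σ).
T_eq = [4.17×10⁴ × 0.80 / (4 × 5.67×10⁻⁸)]^(1/4) = (1.47×10¹¹)^(1/4) = 619 K.

T_eq ≈ 619 K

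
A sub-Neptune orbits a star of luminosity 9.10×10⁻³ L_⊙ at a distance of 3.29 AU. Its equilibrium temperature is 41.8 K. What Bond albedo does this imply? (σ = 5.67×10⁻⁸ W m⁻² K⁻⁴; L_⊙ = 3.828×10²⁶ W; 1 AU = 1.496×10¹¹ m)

A ≈ 0.39

d = 3.29 AU = 4.92×10¹¹ m.
L = 9.10×10⁻³ × 3.828×10²⁶ = 3.48×10²⁴ W.
Flux: S = L/(4πd²) = 3.48×10²⁴/(4π×(4.92×10¹¹)²) = 1.14 W m⁻².
From T_eq⁴ = S(1−A)/(4σ): 1−A = 4σT_eq⁴/S.
1−A = 4 × 5.67×10⁻⁸ × (41.8)⁴ / 1.14 = 0.605.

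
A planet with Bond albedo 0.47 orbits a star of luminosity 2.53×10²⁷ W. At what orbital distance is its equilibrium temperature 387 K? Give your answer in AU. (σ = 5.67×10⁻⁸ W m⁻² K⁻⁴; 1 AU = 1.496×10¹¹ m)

d ≈ 0.968 AU

From T_eq⁴ = L(1−A)/(16πσd²): d = √[L(1−A)/(16πσT_eq⁴)].
d = √[2.53×10²⁷ × 0.53 / (16π × 5.67×10⁻⁸ × (387)⁴)] = 1.45×10¹¹ m = 0.968 AU.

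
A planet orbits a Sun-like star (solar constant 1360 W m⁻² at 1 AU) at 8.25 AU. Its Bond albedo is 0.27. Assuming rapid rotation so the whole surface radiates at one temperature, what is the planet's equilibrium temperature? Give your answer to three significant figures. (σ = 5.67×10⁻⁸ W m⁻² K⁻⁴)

T_eq ≈ 89.6 K

Flux at 8.25 AU: S = 1360/8.25² = 20.0 W m⁻².
Energy balance: absorbed = emitted ⇒ πR²·S(1−A) = 4πR²·σT_eq⁴, so T_eq⁴ = S(1−A)/(4σ).
T_eq = [20.0 × 0.73 / (4 × 5.67×10⁻⁸)]^(1/4) = (6.43×10⁷)^(1/4) = 89.6 K.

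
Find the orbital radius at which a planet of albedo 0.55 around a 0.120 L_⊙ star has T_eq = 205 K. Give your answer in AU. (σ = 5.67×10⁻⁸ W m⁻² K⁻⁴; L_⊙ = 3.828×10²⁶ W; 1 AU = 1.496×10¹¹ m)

L = 0.120 × 3.828×10²⁶ = 4.59×10²⁵ W.
From T_eq⁴ = L(1−A)/(16πσd²): d = √[L(1−A)/(16πσT_eq⁴)].
d = √[4.59×10²⁵ × 0.45 / (16π × 5.67×10⁻⁸ × (205)⁴)] = 6.41×10¹⁰ m = 0.428 AU.

d ≈ 0.428 AU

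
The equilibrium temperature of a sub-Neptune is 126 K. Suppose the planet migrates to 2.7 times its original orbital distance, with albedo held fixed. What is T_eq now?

T_eq ≈ 76.7 K

T_eq ∝ L^(1/4) · d^(−1/2).
T′ = 126 / 2.7^(1/2) = 76.7 K.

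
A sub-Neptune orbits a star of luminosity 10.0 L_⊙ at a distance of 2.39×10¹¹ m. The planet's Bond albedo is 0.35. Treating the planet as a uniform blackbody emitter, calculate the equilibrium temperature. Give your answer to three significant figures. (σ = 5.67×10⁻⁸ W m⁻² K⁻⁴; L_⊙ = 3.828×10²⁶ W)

T_eq ≈ 352 K

L = 10.0 × 3.828×10²⁶ = 3.83×10²⁷ W.
Flux: S = L/(4πd²) = 3.83×10²⁷/(4π×(2.39×10¹¹)²) = 5330 W m⁻².
Energy balance: absorbed = emitted ⇒ πR²·S(1−A) = 4πR²·σT_eq⁴, so T_eq⁴ = S(1−A)/(4σ).
T_eq = [5330 × 0.65 / (4 × 5.67×10⁻⁸)]^(1/4) = (1.53×10¹⁰)^(1/4) = 352 K.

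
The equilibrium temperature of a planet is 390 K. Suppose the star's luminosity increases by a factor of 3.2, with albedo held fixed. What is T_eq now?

T_eq ≈ 522 K

T_eq ∝ L^(1/4) · d^(−1/2).
T′ = 390 × 3.2^(1/4) = 522 K.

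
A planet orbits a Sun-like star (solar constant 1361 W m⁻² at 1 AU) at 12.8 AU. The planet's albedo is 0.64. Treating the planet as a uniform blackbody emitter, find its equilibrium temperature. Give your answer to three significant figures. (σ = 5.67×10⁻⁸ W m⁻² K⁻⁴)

T_eq ≈ 60.3 K

Flux at 12.8 AU: S = 1361/12.8² = 8.31 W m⁻².
Energy balance: absorbed = emitted ⇒ πR²·S(1−A) = 4πR²·σT_eq⁴, so T_eq⁴ = S(1−A)/(4σ).
T_eq = [8.31 × 0.36 / (4 × 5.67×10⁻⁸)]^(1/4) = (1.32×10⁷)^(1/4) = 60.3 K.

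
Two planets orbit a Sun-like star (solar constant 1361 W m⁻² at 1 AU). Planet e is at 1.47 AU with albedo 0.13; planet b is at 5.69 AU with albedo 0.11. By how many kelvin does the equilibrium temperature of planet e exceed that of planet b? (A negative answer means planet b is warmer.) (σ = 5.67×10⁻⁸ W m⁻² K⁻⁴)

T_eq = [S₀(1−A)/(4σd²)]^(1/4), so T ∝ (1−A)^(1/4) / √d.
T₁ = [1361×0.87/(4×5.67×10⁻⁸×1.47²)]^(1/4) = 221.70 K.
T₂ = [1361×0.89/(4×5.67×10⁻⁸×5.69²)]^(1/4) = 113.33 K.

ΔT ≈ 108.4 K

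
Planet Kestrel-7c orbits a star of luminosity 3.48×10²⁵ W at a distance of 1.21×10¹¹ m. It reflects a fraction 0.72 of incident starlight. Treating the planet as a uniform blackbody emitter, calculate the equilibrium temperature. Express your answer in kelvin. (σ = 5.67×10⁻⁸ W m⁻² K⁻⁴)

T_eq ≈ 124 K

Flux: S = L/(4πd²) = 3.48×10²⁵/(4π×(1.21×10¹¹)²) = 189 W m⁻².
Energy balance: absorbed = emitted ⇒ πR²·S(1−A) = 4πR²·σT_eq⁴, so T_eq⁴ = S(1−A)/(4σ).
T_eq = [189 × 0.28 / (4 × 5.67×10⁻⁸)]^(1/4) = (2.34×10⁸)^(1/4) = 124 K.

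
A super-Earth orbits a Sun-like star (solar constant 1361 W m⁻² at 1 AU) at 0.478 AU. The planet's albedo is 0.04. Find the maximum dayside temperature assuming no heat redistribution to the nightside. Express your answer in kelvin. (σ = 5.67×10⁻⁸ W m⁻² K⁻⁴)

T_ss ≈ 564 K

Flux at 0.478 AU: S = 1361/0.478² = 5960 W m⁻².
With no redistribution each surface element balances locally: S(1−A) = σT⁴.
T = [5960 × 0.96 / 5.67×10⁻⁸]^(1/4) = (1.01×10¹¹)^(1/4) = 564 K.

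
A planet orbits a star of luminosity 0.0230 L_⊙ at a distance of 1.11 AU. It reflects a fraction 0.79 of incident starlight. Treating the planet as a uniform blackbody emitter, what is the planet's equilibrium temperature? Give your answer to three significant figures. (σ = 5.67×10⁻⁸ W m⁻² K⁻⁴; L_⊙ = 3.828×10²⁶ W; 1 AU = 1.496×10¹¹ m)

d = 1.11 AU = 1.66×10¹¹ m.
L = 0.0230 × 3.828×10²⁶ = 8.80×10²⁴ W.
Flux: S = L/(4πd²) = 8.80×10²⁴/(4π×(1.66×10¹¹)²) = 25.4 W m⁻².
Energy balance: absorbed = emitted ⇒ πR²·S(1−A) = 4πR²·σT_eq⁴, so T_eq⁴ = S(1−A)/(4σ).
T_eq = [25.4 × 0.21 / (4 × 5.67×10⁻⁸)]^(1/4) = (2.35×10⁷)^(1/4) = 69.6 K.

T_eq ≈ 69.6 K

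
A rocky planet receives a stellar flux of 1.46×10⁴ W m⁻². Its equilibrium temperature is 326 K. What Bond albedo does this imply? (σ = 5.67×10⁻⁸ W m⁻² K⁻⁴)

A ≈ 0.82

From T_eq⁴ = S(1−A)/(4σ): 1−A = 4σT_eq⁴/S.
1−A = 4 × 5.67×10⁻⁸ × (326)⁴ / 1.46×10⁴ = 0.175.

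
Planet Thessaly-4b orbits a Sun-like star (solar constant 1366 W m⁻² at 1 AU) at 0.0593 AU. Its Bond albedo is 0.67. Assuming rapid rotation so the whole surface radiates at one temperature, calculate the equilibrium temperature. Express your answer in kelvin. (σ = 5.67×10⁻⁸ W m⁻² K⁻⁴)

T_eq ≈ 867 K

Flux at 0.0593 AU: S = 1366/0.0593² = 3.88×10⁵ W m⁻².
Energy balance: absorbed = emitted ⇒ πR²·S(1−A) = 4πR²·σT_eq⁴, so T_eq⁴ = S(1−A)/(4σ).
T_eq = [3.88×10⁵ × 0.33 / (4 × 5.67×10⁻⁸)]^(1/4) = (5.65×10¹¹)^(1/4) = 867 K.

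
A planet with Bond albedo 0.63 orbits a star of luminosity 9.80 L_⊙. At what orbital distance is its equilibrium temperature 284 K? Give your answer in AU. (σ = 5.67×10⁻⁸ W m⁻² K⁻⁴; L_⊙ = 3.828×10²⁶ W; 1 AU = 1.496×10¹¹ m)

L = 9.80 × 3.828×10²⁶ = 3.75×10²⁷ W.
From T_eq⁴ = L(1−A)/(16πσd²): d = √[L(1−A)/(16πσT_eq⁴)].
d = √[3.75×10²⁷ × 0.37 / (16π × 5.67×10⁻⁸ × (284)⁴)] = 2.74×10¹¹ m = 1.83 AU.

d ≈ 1.83 AU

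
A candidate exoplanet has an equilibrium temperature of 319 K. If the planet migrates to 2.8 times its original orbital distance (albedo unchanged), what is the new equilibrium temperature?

T_eq ∝ L^(1/4) · d^(−1/2).
T′ = 319 / 2.8^(1/2) = 191 K.

T_eq ≈ 191 K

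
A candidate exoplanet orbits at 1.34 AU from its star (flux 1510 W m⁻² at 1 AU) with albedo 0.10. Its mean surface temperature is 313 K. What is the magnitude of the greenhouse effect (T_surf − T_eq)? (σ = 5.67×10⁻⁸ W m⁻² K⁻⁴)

ΔT ≈ 72.7 K

S = 1510/1.34² = 840.9 W m⁻².
T_eq = [S(1−A)/(4σ)]^(1/4) = [840.9×0.90/(4×5.67×10⁻⁸)]^(1/4) = 240.3 K.
ΔT = T_surf − T_eq = 313 − 240.3.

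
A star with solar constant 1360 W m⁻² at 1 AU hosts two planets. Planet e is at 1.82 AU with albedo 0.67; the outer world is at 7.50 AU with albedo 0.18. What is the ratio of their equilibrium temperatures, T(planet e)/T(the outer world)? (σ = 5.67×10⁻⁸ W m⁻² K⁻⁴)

T_eq = [S₀(1−A)/(4σd²)]^(1/4), so T ∝ (1−A)^(1/4) / √d.
T₁ = [1360×0.33/(4×5.67×10⁻⁸×1.82²)]^(1/4) = 156.34 K.
T₂ = [1360×0.82/(4×5.67×10⁻⁸×7.50²)]^(1/4) = 96.69 K.

T₁/T₂ ≈ 1.617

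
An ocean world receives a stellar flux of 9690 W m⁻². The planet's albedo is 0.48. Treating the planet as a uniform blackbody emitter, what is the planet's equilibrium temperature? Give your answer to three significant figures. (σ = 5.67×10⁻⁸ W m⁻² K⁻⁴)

Energy balance: absorbed = emitted ⇒ πR²·S(1−A) = 4πR²·σT_eq⁴, so T_eq⁴ = S(1−A)/(4σ).
T_eq = [9690 × 0.52 / (4 × 5.67×10⁻⁸)]^(1/4) = (2.22×10¹⁰)^(1/4) = 386 K.

T_eq ≈ 386 K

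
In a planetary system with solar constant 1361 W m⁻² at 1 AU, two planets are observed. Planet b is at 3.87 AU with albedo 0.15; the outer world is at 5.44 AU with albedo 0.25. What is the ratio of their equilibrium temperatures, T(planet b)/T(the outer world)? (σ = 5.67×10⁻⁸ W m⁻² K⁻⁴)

T_eq = [S₀(1−A)/(4σd²)]^(1/4), so T ∝ (1−A)^(1/4) / √d.
T₁ = [1361×0.85/(4×5.67×10⁻⁸×3.87²)]^(1/4) = 135.85 K.
T₂ = [1361×0.75/(4×5.67×10⁻⁸×5.44²)]^(1/4) = 111.05 K.

T₁/T₂ ≈ 1.223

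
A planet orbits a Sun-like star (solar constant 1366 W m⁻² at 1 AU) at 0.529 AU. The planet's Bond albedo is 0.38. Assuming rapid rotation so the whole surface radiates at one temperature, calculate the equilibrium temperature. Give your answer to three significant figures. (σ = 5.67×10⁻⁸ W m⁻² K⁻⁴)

Flux at 0.529 AU: S = 1366/0.529² = 4880 W m⁻².
Energy balance: absorbed = emitted ⇒ πR²·S(1−A) = 4πR²·σT_eq⁴, so T_eq⁴ = S(1−A)/(4σ).
T_eq = [4880 × 0.62 / (4 × 5.67×10⁻⁸)]^(1/4) = (1.33×10¹⁰)^(1/4) = 340 K.

T_eq ≈ 340 K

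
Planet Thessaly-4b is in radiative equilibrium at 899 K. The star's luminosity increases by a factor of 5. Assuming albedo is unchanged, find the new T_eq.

T_eq ≈ 1340 K

T_eq ∝ L^(1/4) · d^(−1/2).
T′ = 899 × 5^(1/4) = 1340 K.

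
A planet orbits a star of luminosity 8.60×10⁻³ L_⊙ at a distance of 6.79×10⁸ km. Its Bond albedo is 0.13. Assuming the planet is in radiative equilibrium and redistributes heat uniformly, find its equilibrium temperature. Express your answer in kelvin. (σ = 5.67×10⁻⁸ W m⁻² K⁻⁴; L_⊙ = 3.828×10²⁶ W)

T_eq ≈ 38.4 K

d = 6.79×10⁸ km = 6.79×10¹¹ m.
L = 8.60×10⁻³ × 3.828×10²⁶ = 3.29×10²⁴ W.
Flux: S = L/(4πd²) = 3.29×10²⁴/(4π×(6.79×10¹¹)²) = 0.568 W m⁻².
Energy balance: absorbed = emitted ⇒ πR²·S(1−A) = 4πR²·σT_eq⁴, so T_eq⁴ = S(1−A)/(4σ).
T_eq = [0.568 × 0.87 / (4 × 5.67×10⁻⁸)]^(1/4) = (2.18×10⁶)^(1/4) = 38.4 K.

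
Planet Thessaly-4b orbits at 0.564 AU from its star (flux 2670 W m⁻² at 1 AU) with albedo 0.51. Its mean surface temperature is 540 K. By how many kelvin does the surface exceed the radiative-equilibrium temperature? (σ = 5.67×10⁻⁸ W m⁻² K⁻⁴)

S = 2670/0.564² = 8394 W m⁻².
T_eq = [S(1−A)/(4σ)]^(1/4) = [8394×0.49/(4×5.67×10⁻⁸)]^(1/4) = 367.0 K.
ΔT = T_surf − T_eq = 540 − 367.0.

ΔT ≈ 173.0 K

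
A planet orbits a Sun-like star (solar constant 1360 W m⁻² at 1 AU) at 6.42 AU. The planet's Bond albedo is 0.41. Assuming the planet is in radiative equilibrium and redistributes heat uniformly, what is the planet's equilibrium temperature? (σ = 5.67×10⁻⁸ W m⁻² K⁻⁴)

T_eq ≈ 96.3 K

Flux at 6.42 AU: S = 1360/6.42² = 33.0 W m⁻².
Energy balance: absorbed = emitted ⇒ πR²·S(1−A) = 4πR²·σT_eq⁴, so T_eq⁴ = S(1−A)/(4σ).
T_eq = [33.0 × 0.59 / (4 × 5.67×10⁻⁸)]^(1/4) = (8.58×10⁷)^(1/4) = 96.3 K.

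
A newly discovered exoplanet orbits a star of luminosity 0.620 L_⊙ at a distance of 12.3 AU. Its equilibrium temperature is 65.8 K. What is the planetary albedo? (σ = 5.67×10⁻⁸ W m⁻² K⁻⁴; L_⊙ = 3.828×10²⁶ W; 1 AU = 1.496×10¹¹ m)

A ≈ 0.24

d = 12.3 AU = 1.84×10¹² m.
L = 0.620 × 3.828×10²⁶ = 2.37×10²⁶ W.
Flux: S = L/(4πd²) = 2.37×10²⁶/(4π×(1.84×10¹²)²) = 5.58 W m⁻².
From T_eq⁴ = S(1−A)/(4σ): 1−A = 4σT_eq⁴/S.
1−A = 4 × 5.67×10⁻⁸ × (65.8)⁴ / 5.58 = 0.762.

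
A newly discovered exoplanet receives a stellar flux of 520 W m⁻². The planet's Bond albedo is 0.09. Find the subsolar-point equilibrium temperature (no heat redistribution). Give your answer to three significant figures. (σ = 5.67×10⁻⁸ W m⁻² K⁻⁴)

At the subsolar point the surface absorbs S(1−A) and emits σT⁴ per unit area — no factor of 4, since only the local patch is in balance.
T = [520 × 0.91 / 5.67×10⁻⁸]^(1/4) = (8.35×10⁹)^(1/4) = 302 K.

T_ss ≈ 302 K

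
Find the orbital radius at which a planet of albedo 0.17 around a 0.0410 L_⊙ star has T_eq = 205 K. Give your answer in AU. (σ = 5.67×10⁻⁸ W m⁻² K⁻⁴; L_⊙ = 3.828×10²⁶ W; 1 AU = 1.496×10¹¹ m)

L = 0.0410 × 3.828×10²⁶ = 1.57×10²⁵ W.
From T_eq⁴ = L(1−A)/(16πσd²): d = √[L(1−A)/(16πσT_eq⁴)].
d = √[1.57×10²⁵ × 0.83 / (16π × 5.67×10⁻⁸ × (205)⁴)] = 5.09×10¹⁰ m = 0.340 AU.

d ≈ 0.340 AU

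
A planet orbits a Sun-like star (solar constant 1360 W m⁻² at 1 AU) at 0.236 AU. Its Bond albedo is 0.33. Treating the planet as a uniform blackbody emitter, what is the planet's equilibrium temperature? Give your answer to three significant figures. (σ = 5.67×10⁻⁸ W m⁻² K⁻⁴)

T_eq ≈ 518 K

Flux at 0.236 AU: S = 1360/0.236² = 2.44×10⁴ W m⁻².
Energy balance: absorbed = emitted ⇒ πR²·S(1−A) = 4πR²·σT_eq⁴, so T_eq⁴ = S(1−A)/(4σ).
T_eq = [2.44×10⁴ × 0.67 / (4 × 5.67×10⁻⁸)]^(1/4) = (7.21×10¹⁰)^(1/4) = 518 K.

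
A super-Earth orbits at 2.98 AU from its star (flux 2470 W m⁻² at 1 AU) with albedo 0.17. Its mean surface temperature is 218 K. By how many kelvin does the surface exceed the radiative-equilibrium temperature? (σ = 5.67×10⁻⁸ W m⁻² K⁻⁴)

S = 2470/2.98² = 278.1 W m⁻².
T_eq = [S(1−A)/(4σ)]^(1/4) = [278.1×0.83/(4×5.67×10⁻⁸)]^(1/4) = 178.6 K.
ΔT = T_surf − T_eq = 218 − 178.6.

ΔT ≈ 39.4 K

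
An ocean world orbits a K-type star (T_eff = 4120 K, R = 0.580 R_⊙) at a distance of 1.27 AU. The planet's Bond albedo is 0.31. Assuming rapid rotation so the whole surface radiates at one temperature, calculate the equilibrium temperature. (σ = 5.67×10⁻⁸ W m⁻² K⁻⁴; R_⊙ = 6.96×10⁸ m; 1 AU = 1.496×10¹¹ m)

T_eq ≈ 122 K

R_⋆ = 0.580 × 6.96×10⁸ = 4.04×10⁸ m.
d = 1.27 AU = 1.90×10¹¹ m.
L = 4πR_⋆²σT_⋆⁴ = 4π(4.04×10⁸)² × 5.67×10⁻⁸ × (4120)⁴ = 3.35×10²⁵ W.
S = L/(4πd²) = 73.8 W m⁻².
Energy balance: absorbed = emitted ⇒ πR²·S(1−A) = 4πR²·σT_eq⁴, so T_eq⁴ = S(1−A)/(4σ).
T_eq = [73.8 × 0.69 / (4 × 5.67×10⁻⁸)]^(1/4) = (2.24×10⁸)^(1/4) = 122 K.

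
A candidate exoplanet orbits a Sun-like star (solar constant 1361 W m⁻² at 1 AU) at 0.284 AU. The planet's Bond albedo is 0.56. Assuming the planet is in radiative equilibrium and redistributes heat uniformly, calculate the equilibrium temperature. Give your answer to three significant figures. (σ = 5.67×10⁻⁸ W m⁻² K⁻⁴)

T_eq ≈ 425 K

Flux at 0.284 AU: S = 1361/0.284² = 1.69×10⁴ W m⁻².
Energy balance: absorbed = emitted ⇒ πR²·S(1−A) = 4πR²·σT_eq⁴, so T_eq⁴ = S(1−A)/(4σ).
T_eq = [1.69×10⁴ × 0.44 / (4 × 5.67×10⁻⁸)]^(1/4) = (3.27×10¹⁰)^(1/4) = 425 K.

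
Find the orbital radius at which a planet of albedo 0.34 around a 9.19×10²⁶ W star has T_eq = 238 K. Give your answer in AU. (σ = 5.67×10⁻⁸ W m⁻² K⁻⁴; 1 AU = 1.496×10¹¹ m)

From T_eq⁴ = L(1−A)/(16πσd²): d = √[L(1−A)/(16πσT_eq⁴)].
d = √[9.19×10²⁶ × 0.66 / (16π × 5.67×10⁻⁸ × (238)⁴)] = 2.58×10¹¹ m = 1.72 AU.

d ≈ 1.72 AU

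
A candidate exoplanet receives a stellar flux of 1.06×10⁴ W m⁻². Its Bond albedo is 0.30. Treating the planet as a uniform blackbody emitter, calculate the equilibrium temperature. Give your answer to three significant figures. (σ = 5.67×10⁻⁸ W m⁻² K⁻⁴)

T_eq ≈ 425 K

Energy balance: absorbed = emitted ⇒ πR²·S(1−A) = 4πR²·σT_eq⁴, so T_eq⁴ = S(1−A)/(4σ).
T_eq = [1.06×10⁴ × 0.70 / (4 × 5.67×10⁻⁸)]^(1/4) = (3.27×10¹⁰)^(1/4) = 425 K.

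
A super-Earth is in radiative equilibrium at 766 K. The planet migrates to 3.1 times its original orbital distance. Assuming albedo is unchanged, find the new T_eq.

T_eq ∝ L^(1/4) · d^(−1/2).
T′ = 766 / 3.1^(1/2) = 435 K.

T_eq ≈ 435 K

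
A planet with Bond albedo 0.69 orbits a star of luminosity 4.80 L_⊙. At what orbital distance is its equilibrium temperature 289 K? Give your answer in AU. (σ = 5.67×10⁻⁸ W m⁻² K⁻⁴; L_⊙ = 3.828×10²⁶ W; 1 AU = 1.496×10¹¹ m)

d ≈ 1.13 AU

L = 4.80 × 3.828×10²⁶ = 1.84×10²⁷ W.
From T_eq⁴ = L(1−A)/(16πσd²): d = √[L(1−A)/(16πσT_eq⁴)].
d = √[1.84×10²⁷ × 0.31 / (16π × 5.67×10⁻⁸ × (289)⁴)] = 1.69×10¹¹ m = 1.13 AU.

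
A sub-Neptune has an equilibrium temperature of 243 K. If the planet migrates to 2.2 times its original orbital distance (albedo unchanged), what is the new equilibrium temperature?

T_eq ∝ L^(1/4) · d^(−1/2).
T′ = 243 / 2.2^(1/2) = 164 K.

T_eq ≈ 164 K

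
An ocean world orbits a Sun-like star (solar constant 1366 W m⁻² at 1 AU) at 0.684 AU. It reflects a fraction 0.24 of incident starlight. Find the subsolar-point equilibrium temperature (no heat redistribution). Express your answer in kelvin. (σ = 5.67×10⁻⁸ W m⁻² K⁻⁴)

Flux at 0.684 AU: S = 1366/0.684² = 2920 W m⁻².
At the subsolar point the surface absorbs S(1−A) and emits σT⁴ per unit area — no factor of 4, since only the local patch is in balance.
T = [2920 × 0.76 / 5.67×10⁻⁸]^(1/4) = (3.91×10¹⁰)^(1/4) = 445 K.

T_ss ≈ 445 K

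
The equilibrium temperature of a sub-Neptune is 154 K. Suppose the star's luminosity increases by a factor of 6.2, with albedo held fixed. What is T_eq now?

T_eq ≈ 243 K

T_eq ∝ L^(1/4) · d^(−1/2).
T′ = 154 × 6.2^(1/4) = 243 K.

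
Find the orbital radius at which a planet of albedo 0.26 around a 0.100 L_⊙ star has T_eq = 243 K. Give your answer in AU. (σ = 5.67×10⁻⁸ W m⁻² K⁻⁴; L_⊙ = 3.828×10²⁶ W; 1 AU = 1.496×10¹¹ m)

L = 0.100 × 3.828×10²⁶ = 3.83×10²⁵ W.
From T_eq⁴ = L(1−A)/(16πσd²): d = √[L(1−A)/(16πσT_eq⁴)].
d = √[3.83×10²⁵ × 0.74 / (16π × 5.67×10⁻⁸ × (243)⁴)] = 5.34×10¹⁰ m = 0.357 AU.

d ≈ 0.357 AU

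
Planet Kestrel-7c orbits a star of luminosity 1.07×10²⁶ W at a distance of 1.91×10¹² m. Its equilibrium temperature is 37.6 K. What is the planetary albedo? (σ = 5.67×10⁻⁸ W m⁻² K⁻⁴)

Flux: S = L/(4πd²) = 1.07×10²⁶/(4π×(1.91×10¹²)²) = 2.33 W m⁻².
From T_eq⁴ = S(1−A)/(4σ): 1−A = 4σT_eq⁴/S.
1−A = 4 × 5.67×10⁻⁸ × (37.6)⁴ / 2.33 = 0.194.

A ≈ 0.81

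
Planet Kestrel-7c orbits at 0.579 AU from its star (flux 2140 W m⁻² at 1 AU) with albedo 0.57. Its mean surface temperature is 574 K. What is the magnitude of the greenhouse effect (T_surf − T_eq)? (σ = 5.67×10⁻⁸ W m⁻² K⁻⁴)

S = 2140/0.579² = 6383 W m⁻².
T_eq = [S(1−A)/(4σ)]^(1/4) = [6383×0.43/(4×5.67×10⁻⁸)]^(1/4) = 331.7 K.
ΔT = T_surf − T_eq = 574 − 331.7.

ΔT ≈ 242.3 K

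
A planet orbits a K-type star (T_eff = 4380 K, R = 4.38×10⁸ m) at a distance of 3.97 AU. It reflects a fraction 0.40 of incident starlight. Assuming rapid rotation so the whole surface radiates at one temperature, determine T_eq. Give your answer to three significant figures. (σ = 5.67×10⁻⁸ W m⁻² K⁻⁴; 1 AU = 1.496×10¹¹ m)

T_eq ≈ 74.0 K

d = 3.97 AU = 5.94×10¹¹ m.
L = 4πR_⋆²σT_⋆⁴ = 4π(4.38×10⁸)² × 5.67×10⁻⁸ × (4380)⁴ = 5.03×10²⁵ W.
S = L/(4πd²) = 11.3 W m⁻².
Energy balance: absorbed = emitted ⇒ πR²·S(1−A) = 4πR²·σT_eq⁴, so T_eq⁴ = S(1−A)/(4σ).
T_eq = [11.3 × 0.60 / (4 × 5.67×10⁻⁸)]^(1/4) = (3.00×10⁷)^(1/4) = 74.0 K.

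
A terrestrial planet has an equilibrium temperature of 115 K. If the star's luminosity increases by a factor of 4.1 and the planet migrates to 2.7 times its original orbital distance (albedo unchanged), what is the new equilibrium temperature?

T_eq ∝ L^(1/4) · d^(−1/2).
T′ = 115 × 4.1^(1/4) / 2.7^(1/2) = 99.6 K.

T_eq ≈ 99.6 K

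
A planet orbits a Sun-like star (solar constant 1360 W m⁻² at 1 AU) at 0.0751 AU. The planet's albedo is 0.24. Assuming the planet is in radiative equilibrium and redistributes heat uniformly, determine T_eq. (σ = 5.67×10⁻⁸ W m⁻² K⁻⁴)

Flux at 0.0751 AU: S = 1360/0.0751² = 2.41×10⁵ W m⁻².
Energy balance: absorbed = emitted ⇒ πR²·S(1−A) = 4πR²·σT_eq⁴, so T_eq⁴ = S(1−A)/(4σ).
T_eq = [2.41×10⁵ × 0.76 / (4 × 5.67×10⁻⁸)]^(1/4) = (8.08×10¹¹)^(1/4) = 948 K.

T_eq ≈ 948 K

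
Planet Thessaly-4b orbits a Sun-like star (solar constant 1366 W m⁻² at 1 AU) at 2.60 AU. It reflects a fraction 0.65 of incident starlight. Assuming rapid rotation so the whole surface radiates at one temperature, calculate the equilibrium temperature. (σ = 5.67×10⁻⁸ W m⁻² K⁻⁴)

T_eq ≈ 133 K

Flux at 2.60 AU: S = 1366/2.60² = 202 W m⁻².
Energy balance: absorbed = emitted ⇒ πR²·S(1−A) = 4πR²·σT_eq⁴, so T_eq⁴ = S(1−A)/(4σ).
T_eq = [202 × 0.35 / (4 × 5.67×10⁻⁸)]^(1/4) = (3.12×10⁸)^(1/4) = 133 K.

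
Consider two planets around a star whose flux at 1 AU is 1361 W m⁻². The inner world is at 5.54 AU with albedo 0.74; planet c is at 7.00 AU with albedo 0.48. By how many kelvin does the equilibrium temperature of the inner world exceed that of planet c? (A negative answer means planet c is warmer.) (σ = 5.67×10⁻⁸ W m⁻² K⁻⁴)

T_eq = [S₀(1−A)/(4σd²)]^(1/4), so T ∝ (1−A)^(1/4) / √d.
T₁ = [1361×0.26/(4×5.67×10⁻⁸×5.54²)]^(1/4) = 84.44 K.
T₂ = [1361×0.52/(4×5.67×10⁻⁸×7.00²)]^(1/4) = 89.33 K.

ΔT ≈ -4.9 K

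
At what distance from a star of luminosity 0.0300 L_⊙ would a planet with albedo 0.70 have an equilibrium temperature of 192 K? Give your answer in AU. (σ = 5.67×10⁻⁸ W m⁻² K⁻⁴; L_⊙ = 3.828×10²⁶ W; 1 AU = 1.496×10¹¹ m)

L = 0.0300 × 3.828×10²⁶ = 1.15×10²⁵ W.
From T_eq⁴ = L(1−A)/(16πσd²): d = √[L(1−A)/(16πσT_eq⁴)].
d = √[1.15×10²⁵ × 0.30 / (16π × 5.67×10⁻⁸ × (192)⁴)] = 2.98×10¹⁰ m = 0.199 AU.

d ≈ 0.199 AU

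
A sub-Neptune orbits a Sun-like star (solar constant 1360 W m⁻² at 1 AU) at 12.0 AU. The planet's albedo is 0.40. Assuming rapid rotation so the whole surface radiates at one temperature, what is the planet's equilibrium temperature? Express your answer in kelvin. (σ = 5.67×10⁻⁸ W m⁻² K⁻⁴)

T_eq ≈ 70.7 K

Flux at 12.0 AU: S = 1360/12.0² = 9.44 W m⁻².
Energy balance: absorbed = emitted ⇒ πR²·S(1−A) = 4πR²·σT_eq⁴, so T_eq⁴ = S(1−A)/(4σ).
T_eq = [9.44 × 0.60 / (4 × 5.67×10⁻⁸)]^(1/4) = (2.50×10⁷)^(1/4) = 70.7 K.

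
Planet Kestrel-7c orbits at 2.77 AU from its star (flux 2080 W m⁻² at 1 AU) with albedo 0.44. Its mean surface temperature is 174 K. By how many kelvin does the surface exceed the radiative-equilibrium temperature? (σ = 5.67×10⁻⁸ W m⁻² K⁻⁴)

ΔT ≈ 13.2 K

S = 2080/2.77² = 271.1 W m⁻².
T_eq = [S(1−A)/(4σ)]^(1/4) = [271.1×0.56/(4×5.67×10⁻⁸)]^(1/4) = 160.8 K.
ΔT = T_surf − T_eq = 174 − 160.8.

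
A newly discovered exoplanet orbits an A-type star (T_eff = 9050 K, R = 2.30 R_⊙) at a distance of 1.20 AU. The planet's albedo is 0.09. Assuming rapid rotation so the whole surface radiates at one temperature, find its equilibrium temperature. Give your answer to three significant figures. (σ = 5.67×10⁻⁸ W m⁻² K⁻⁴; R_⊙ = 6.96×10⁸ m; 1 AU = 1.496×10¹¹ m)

T_eq ≈ 590 K

R_⋆ = 2.30 × 6.96×10⁸ = 1.60×10⁹ m.
d = 1.20 AU = 1.80×10¹¹ m.
L = 4πR_⋆²σT_⋆⁴ = 4π(1.60×10⁹)² × 5.67×10⁻⁸ × (9050)⁴ = 1.22×10²⁸ W.
S = L/(4πd²) = 3.02×10⁴ W m⁻².
Energy balance: absorbed = emitted ⇒ πR²·S(1−A) = 4πR²·σT_eq⁴, so T_eq⁴ = S(1−A)/(4σ).
T_eq = [3.02×10⁴ × 0.91 / (4 × 5.67×10⁻⁸)]^(1/4) = (1.21×10¹¹)^(1/4) = 590 K.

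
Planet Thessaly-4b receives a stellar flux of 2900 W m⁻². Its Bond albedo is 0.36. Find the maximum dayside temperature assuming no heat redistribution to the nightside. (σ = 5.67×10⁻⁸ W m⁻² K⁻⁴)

With no redistribution each surface element balances locally: S(1−A) = σT⁴.
T = [2900 × 0.64 / 5.67×10⁻⁸]^(1/4) = (3.27×10¹⁰)^(1/4) = 425 K.

T_ss ≈ 425 K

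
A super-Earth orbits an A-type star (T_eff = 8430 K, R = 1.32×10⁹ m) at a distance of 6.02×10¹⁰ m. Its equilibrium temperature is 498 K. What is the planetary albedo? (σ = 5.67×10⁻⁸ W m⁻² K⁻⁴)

A ≈ 0.90

L = 4πR_⋆²σT_⋆⁴ = 4π(1.32×10⁹)² × 5.67×10⁻⁸ × (8430)⁴ = 6.27×10²⁷ W.
S = L/(4πd²) = 1.38×10⁵ W m⁻².
From T_eq⁴ = S(1−A)/(4σ): 1−A = 4σT_eq⁴/S.
1−A = 4 × 5.67×10⁻⁸ × (498)⁴ / 1.38×10⁵ = 0.101.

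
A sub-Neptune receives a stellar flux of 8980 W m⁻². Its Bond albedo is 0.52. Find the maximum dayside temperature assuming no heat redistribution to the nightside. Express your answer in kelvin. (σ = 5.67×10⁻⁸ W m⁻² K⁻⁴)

T_ss ≈ 525 K

With no redistribution each surface element balances locally: S(1−A) = σT⁴.
T = [8980 × 0.48 / 5.67×10⁻⁸]^(1/4) = (7.60×10¹⁰)^(1/4) = 525 K.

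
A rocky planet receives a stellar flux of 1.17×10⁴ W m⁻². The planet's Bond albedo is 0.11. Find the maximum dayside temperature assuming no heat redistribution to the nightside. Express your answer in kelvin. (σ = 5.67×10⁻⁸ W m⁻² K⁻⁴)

With no redistribution each surface element balances locally: S(1−A) = σT⁴.
T = [1.17×10⁴ × 0.89 / 5.67×10⁻⁸]^(1/4) = (1.84×10¹¹)^(1/4) = 655 K.

T_ss ≈ 655 K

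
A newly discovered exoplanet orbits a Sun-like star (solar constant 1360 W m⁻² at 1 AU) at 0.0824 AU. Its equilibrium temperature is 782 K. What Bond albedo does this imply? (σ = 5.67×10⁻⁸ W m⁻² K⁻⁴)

Flux at 0.0824 AU: S = 1360/0.0824² = 2.00×10⁵ W m⁻².
From T_eq⁴ = S(1−A)/(4σ): 1−A = 4σT_eq⁴/S.
1−A = 4 × 5.67×10⁻⁸ × (782)⁴ / 2.00×10⁵ = 0.423.

A ≈ 0.58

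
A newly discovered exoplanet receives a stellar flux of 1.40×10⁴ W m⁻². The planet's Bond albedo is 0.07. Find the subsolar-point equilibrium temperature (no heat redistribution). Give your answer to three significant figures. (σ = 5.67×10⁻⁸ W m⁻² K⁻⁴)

At the subsolar point the surface absorbs S(1−A) and emits σT⁴ per unit area — no factor of 4, since only the local patch is in balance.
T = [1.40×10⁴ × 0.93 / 5.67×10⁻⁸]^(1/4) = (2.30×10¹¹)^(1/4) = 692 K.

T_ss ≈ 692 K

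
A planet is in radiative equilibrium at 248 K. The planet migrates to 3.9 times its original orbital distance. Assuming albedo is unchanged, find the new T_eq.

T_eq ∝ L^(1/4) · d^(−1/2).
T′ = 248 / 3.9^(1/2) = 126 K.

T_eq ≈ 126 K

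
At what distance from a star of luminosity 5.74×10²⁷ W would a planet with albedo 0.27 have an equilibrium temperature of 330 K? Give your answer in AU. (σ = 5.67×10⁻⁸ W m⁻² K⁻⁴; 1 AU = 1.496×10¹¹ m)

d ≈ 2.35 AU

From T_eq⁴ = L(1−A)/(16πσd²): d = √[L(1−A)/(16πσT_eq⁴)].
d = √[5.74×10²⁷ × 0.73 / (16π × 5.67×10⁻⁸ × (330)⁴)] = 3.52×10¹¹ m = 2.35 AU.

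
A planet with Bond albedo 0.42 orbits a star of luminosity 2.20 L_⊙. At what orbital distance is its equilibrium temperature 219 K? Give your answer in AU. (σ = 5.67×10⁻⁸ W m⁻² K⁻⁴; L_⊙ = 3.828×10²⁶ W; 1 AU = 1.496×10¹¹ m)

L = 2.20 × 3.828×10²⁶ = 8.42×10²⁶ W.
From T_eq⁴ = L(1−A)/(16πσd²): d = √[L(1−A)/(16πσT_eq⁴)].
d = √[8.42×10²⁶ × 0.58 / (16π × 5.67×10⁻⁸ × (219)⁴)] = 2.73×10¹¹ m = 1.82 AU.

d ≈ 1.82 AU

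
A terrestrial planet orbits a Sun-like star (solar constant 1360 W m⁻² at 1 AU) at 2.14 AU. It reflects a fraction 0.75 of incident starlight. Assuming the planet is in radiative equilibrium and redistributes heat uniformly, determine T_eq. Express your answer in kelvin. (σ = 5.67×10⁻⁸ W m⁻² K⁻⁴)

Flux at 2.14 AU: S = 1360/2.14² = 297 W m⁻².
Energy balance: absorbed = emitted ⇒ πR²·S(1−A) = 4πR²·σT_eq⁴, so T_eq⁴ = S(1−A)/(4σ).
T_eq = [297 × 0.25 / (4 × 5.67×10⁻⁸)]^(1/4) = (3.27×10⁸)^(1/4) = 135 K.

T_eq ≈ 135 K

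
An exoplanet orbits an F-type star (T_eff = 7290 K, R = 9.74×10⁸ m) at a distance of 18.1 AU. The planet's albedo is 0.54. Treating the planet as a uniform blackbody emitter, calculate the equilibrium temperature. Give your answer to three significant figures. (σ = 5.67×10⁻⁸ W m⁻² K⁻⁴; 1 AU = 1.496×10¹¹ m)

T_eq ≈ 80.5 K

d = 18.1 AU = 2.71×10¹² m.
L = 4πR_⋆²σT_⋆⁴ = 4π(9.74×10⁸)² × 5.67×10⁻⁸ × (7290)⁴ = 1.91×10²⁷ W.
S = L/(4πd²) = 20.7 W m⁻².
Energy balance: absorbed = emitted ⇒ πR²·S(1−A) = 4πR²·σT_eq⁴, so T_eq⁴ = S(1−A)/(4σ).
T_eq = [20.7 × 0.46 / (4 × 5.67×10⁻⁸)]^(1/4) = (4.20×10⁷)^(1/4) = 80.5 K.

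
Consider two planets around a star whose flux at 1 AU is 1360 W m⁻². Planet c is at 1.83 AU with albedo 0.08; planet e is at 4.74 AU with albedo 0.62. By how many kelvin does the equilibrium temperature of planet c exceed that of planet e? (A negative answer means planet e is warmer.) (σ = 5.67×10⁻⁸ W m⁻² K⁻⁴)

T_eq = [S₀(1−A)/(4σd²)]^(1/4), so T ∝ (1−A)^(1/4) / √d.
T₁ = [1360×0.92/(4×5.67×10⁻⁸×1.83²)]^(1/4) = 201.46 K.
T₂ = [1360×0.38/(4×5.67×10⁻⁸×4.74²)]^(1/4) = 100.35 K.

ΔT ≈ 101.1 K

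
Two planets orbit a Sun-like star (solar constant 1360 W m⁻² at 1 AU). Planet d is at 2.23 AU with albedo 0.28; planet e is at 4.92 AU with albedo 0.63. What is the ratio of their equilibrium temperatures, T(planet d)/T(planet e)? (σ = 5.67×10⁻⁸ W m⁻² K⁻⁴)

T₁/T₂ ≈ 1.754

T_eq = [S₀(1−A)/(4σd²)]^(1/4), so T ∝ (1−A)^(1/4) / √d.
T₁ = [1360×0.72/(4×5.67×10⁻⁸×2.23²)]^(1/4) = 171.65 K.
T₂ = [1360×0.37/(4×5.67×10⁻⁸×4.92²)]^(1/4) = 97.85 K.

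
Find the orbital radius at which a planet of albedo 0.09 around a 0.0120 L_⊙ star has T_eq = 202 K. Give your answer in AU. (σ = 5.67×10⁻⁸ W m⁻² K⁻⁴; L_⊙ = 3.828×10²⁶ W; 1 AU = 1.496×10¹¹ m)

d ≈ 0.198 AU

L = 0.0120 × 3.828×10²⁶ = 4.59×10²⁴ W.
From T_eq⁴ = L(1−A)/(16πσd²): d = √[L(1−A)/(16πσT_eq⁴)].
d = √[4.59×10²⁴ × 0.91 / (16π × 5.67×10⁻⁸ × (202)⁴)] = 2.97×10¹⁰ m = 0.198 AU.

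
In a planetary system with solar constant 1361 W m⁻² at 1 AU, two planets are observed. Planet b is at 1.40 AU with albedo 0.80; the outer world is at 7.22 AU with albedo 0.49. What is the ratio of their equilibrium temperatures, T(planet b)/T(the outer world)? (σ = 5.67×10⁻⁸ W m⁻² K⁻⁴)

T_eq = [S₀(1−A)/(4σd²)]^(1/4), so T ∝ (1−A)^(1/4) / √d.
T₁ = [1361×0.20/(4×5.67×10⁻⁸×1.40²)]^(1/4) = 157.31 K.
T₂ = [1361×0.51/(4×5.67×10⁻⁸×7.22²)]^(1/4) = 87.53 K.

T₁/T₂ ≈ 1.797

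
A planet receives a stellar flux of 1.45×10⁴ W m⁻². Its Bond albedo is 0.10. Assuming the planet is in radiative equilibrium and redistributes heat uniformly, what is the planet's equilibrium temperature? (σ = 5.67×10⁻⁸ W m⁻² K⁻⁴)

Energy balance: absorbed = emitted ⇒ πR²·S(1−A) = 4πR²·σT_eq⁴, so T_eq⁴ = S(1−A)/(4σ).
T_eq = [1.45×10⁴ × 0.90 / (4 × 5.67×10⁻⁸)]^(1/4) = (5.75×10¹⁰)^(1/4) = 490 K.

T_eq ≈ 490 K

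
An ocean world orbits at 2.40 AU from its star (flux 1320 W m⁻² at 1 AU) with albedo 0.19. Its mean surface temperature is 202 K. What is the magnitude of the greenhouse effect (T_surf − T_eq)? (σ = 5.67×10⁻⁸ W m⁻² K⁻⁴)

S = 1320/2.40² = 229.2 W m⁻².
T_eq = [S(1−A)/(4σ)]^(1/4) = [229.2×0.81/(4×5.67×10⁻⁸)]^(1/4) = 169.1 K.
ΔT = T_surf − T_eq = 202 − 169.1.

ΔT ≈ 32.9 K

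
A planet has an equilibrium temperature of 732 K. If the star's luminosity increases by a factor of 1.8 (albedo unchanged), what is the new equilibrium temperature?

T_eq ≈ 848 K

T_eq ∝ L^(1/4) · d^(−1/2).
T′ = 732 × 1.8^(1/4) = 848 K.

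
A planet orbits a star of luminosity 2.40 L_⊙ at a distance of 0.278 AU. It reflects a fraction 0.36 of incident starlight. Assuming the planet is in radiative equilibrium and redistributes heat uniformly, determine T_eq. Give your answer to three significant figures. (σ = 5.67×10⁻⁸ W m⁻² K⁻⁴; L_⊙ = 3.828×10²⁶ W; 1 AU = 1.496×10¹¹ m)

d = 0.278 AU = 4.16×10¹⁰ m.
L = 2.40 × 3.828×10²⁶ = 9.19×10²⁶ W.
Flux: S = L/(4πd²) = 9.19×10²⁶/(4π×(4.16×10¹⁰)²) = 4.23×10⁴ W m⁻².
Energy balance: absorbed = emitted ⇒ πR²·S(1−A) = 4πR²·σT_eq⁴, so T_eq⁴ = S(1−A)/(4σ).
T_eq = [4.23×10⁴ × 0.64 / (4 × 5.67×10⁻⁸)]^(1/4) = (1.19×10¹¹)^(1/4) = 588 K.

T_eq ≈ 588 K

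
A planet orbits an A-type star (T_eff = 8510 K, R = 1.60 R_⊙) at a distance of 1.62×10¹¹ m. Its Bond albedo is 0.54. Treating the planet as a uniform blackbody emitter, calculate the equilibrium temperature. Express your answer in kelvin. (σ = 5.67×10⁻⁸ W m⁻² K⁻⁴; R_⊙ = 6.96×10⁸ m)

R_⋆ = 1.60 × 6.96×10⁸ = 1.11×10⁹ m.
L = 4πR_⋆²σT_⋆⁴ = 4π(1.11×10⁹)² × 5.67×10⁻⁸ × (8510)⁴ = 4.63×10²⁷ W.
S = L/(4πd²) = 1.41×10⁴ W m⁻².
Energy balance: absorbed = emitted ⇒ πR²·S(1−A) = 4πR²·σT_eq⁴, so T_eq⁴ = S(1−A)/(4σ).
T_eq = [1.41×10⁴ × 0.46 / (4 × 5.67×10⁻⁸)]^(1/4) = (2.85×10¹⁰)^(1/4) = 411 K.

T_eq ≈ 411 K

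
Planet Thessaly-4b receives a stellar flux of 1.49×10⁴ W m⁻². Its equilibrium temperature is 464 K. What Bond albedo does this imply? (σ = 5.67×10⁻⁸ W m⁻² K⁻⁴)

From T_eq⁴ = S(1−A)/(4σ): 1−A = 4σT_eq⁴/S.
1−A = 4 × 5.67×10⁻⁸ × (464)⁴ / 1.49×10⁴ = 0.706.

A ≈ 0.29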